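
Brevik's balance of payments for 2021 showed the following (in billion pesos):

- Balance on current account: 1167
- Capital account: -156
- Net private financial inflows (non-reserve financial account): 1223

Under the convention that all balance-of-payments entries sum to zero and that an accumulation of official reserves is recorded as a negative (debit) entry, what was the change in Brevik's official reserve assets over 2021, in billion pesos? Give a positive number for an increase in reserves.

2234

Official reserve transactions balance = -(1167 + (-156) + 1223) = -2234
An accumulation of reserves is recorded as a debit (negative entry), so the change in the stock of reserves is the negative of that balance.
Change in official reserves = -(-2234) = 2234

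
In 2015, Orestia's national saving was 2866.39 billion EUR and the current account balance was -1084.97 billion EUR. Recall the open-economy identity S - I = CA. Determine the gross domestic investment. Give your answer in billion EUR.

I = S - CA = 2866.39 - (-1084.97) = 3951.36

3951.36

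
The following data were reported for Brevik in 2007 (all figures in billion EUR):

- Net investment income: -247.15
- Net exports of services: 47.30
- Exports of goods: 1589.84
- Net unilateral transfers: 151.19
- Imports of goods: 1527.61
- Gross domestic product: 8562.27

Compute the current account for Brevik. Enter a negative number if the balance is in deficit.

Goods balance = 1589.84 - 1527.61 = 62.23
Services balance = 47.30
Trade balance (goods + services) = 62.23 + 47.30 = 109.53
Net primary income = -247.15
Net secondary income = 151.19
Current account = 109.53 + (-247.15) + 151.19 = 13.57

13.57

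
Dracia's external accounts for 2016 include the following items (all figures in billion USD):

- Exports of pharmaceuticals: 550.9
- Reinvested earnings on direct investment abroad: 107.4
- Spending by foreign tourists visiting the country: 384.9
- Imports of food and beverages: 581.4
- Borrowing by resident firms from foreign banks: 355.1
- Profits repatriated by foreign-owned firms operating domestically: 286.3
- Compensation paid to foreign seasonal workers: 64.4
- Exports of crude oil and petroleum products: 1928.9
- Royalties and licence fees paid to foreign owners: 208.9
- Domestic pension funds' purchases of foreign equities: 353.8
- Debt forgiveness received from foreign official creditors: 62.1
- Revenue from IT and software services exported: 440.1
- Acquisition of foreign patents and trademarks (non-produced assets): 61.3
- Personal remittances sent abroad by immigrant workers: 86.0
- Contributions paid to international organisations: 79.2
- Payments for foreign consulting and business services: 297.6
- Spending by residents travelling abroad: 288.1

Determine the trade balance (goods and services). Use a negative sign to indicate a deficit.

1928.8

Goods: 550.9 + 1928.9 - 581.4 = 1898.4
Services: -297.6 - 208.9 + 440.1 + 384.9 - 288.1 = 30.4
Trade balance = 1898.4 + 30.4 = 1928.8
(Excluded from the trade balance — primary income: reinvested earnings on direct investment abroad 107.4, profits repatriated by foreign-owned firms operating domestically 286.3, compensation paid to foreign seasonal workers 64.4; financial account: borrowing by resident firms from foreign banks 355.1, domestic pension funds' purchases of foreign equities 353.8; capital account: debt forgiveness received from foreign official creditors 62.1, acquisition of foreign patents and trademarks (non-produced assets) 61.3; secondary income: personal remittances sent abroad by immigrant workers 86.0, contributions paid to international organisations 79.2.)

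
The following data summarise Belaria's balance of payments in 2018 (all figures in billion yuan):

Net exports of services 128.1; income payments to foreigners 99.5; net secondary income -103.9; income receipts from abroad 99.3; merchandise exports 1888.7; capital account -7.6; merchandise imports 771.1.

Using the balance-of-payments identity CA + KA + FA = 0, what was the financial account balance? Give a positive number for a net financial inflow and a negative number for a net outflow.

Goods balance = 1888.7 - 771.1 = 1117.6
Services balance = 128.1
Trade balance (goods + services) = 1117.6 + 128.1 = 1245.7
Net primary income = 99.3 - 99.5 = -0.2
Net secondary income = -103.9
Current account = 1245.7 + (-0.2) + (-103.9) = 1141.6
Financial account = -(1141.6 + (-7.6)) = -1134.0

-1134.0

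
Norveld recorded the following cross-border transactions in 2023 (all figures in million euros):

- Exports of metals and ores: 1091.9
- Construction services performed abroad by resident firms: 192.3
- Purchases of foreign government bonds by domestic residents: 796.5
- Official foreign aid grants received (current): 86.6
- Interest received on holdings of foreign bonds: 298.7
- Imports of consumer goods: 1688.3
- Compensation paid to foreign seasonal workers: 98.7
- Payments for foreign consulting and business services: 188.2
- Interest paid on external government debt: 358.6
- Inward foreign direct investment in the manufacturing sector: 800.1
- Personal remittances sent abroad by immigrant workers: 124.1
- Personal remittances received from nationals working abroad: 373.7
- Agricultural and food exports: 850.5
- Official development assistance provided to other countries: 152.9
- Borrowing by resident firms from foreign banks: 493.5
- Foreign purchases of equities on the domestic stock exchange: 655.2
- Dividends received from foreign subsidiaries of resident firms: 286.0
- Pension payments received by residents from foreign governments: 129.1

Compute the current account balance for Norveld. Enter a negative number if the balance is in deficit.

Goods: 850.5 - 1688.3 + 1091.9 = 254.1
Services: -188.2 + 192.3 = 4.1
Primary income: 298.7 + 286.0 - 98.7 - 358.6 = 127.4
Secondary income: 129.1 + 373.7 + 86.6 - 152.9 - 124.1 = 312.4
Current account = 254.1 + 4.1 + 127.4 + 312.4 = 698.0
(Excluded from the current account — financial account: purchases of foreign government bonds by domestic residents 796.5, inward foreign direct investment in the manufacturing sector 800.1, borrowing by resident firms from foreign banks 493.5, foreign purchases of equities on the domestic stock exchange 655.2.)

698.0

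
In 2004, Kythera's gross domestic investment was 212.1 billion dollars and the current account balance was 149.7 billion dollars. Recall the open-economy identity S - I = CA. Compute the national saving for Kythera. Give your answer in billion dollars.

S - I = CA (net lending to the rest of the world).
S = I + CA = 212.1 + 149.7 = 361.8

361.8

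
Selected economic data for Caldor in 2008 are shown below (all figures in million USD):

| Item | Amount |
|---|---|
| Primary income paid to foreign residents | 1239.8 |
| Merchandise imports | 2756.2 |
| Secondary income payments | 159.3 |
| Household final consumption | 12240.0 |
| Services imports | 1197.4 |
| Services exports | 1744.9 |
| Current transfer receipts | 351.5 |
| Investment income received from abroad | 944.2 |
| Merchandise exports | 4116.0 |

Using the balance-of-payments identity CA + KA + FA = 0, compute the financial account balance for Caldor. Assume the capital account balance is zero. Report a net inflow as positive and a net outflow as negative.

-1803.9

Goods balance = 4116.0 - 2756.2 = 1359.8
Services balance = 1744.9 - 1197.4 = 547.5
Trade balance (goods + services) = 1359.8 + 547.5 = 1907.3
Net primary income = 944.2 - 1239.8 = -295.6
Net secondary income = 351.5 - 159.3 = 192.2
Current account = 1907.3 + (-295.6) + 192.2 = 1803.9
Financial account = -(1803.9) = -1803.9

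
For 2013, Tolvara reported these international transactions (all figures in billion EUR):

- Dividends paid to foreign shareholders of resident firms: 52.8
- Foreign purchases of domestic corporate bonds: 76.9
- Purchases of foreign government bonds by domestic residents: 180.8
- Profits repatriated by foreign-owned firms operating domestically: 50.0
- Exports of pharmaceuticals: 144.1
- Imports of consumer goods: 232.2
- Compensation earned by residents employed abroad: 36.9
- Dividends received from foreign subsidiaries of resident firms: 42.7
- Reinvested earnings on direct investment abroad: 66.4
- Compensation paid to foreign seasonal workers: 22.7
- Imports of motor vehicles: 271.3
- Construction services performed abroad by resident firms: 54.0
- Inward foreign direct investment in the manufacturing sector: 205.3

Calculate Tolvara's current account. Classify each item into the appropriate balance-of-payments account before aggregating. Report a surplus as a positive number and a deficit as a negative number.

Goods: 144.1 - 271.3 - 232.2 = -359.4
Services: 54.0
Primary income: 42.7 + 36.9 + 66.4 - 22.7 - 52.8 - 50.0 = 20.5
Current account = (-359.4) + 54.0 + 20.5 = -284.9
(Excluded from the current account — financial account: foreign purchases of domestic corporate bonds 76.9, purchases of foreign government bonds by domestic residents 180.8, inward foreign direct investment in the manufacturing sector 205.3.)

-284.9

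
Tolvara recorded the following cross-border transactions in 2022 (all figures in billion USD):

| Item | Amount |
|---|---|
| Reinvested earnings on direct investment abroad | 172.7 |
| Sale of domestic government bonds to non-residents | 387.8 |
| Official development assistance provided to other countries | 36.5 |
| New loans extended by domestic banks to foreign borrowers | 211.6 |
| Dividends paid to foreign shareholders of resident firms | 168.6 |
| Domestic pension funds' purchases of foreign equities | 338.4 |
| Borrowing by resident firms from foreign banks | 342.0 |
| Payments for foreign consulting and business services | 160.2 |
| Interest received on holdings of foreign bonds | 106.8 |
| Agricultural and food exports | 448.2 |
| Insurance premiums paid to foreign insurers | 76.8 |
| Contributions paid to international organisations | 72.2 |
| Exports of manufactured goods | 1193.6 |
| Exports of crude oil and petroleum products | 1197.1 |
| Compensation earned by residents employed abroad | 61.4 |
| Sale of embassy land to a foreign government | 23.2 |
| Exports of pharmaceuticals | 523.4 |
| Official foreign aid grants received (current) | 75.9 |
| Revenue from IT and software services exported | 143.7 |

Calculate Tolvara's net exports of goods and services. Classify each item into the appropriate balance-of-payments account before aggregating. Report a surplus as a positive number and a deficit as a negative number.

3269.0

Goods: 448.2 + 1197.1 + 1193.6 + 523.4 = 3362.3
Services: -76.8 - 160.2 + 143.7 = -93.3
Trade balance = 3362.3 + (-93.3) = 3269.0
(Excluded from the trade balance — primary income: reinvested earnings on direct investment abroad 172.7, dividends paid to foreign shareholders of resident firms 168.6, interest received on holdings of foreign bonds 106.8, compensation earned by residents employed abroad 61.4; financial account: sale of domestic government bonds to non-residents 387.8, new loans extended by domestic banks to foreign borrowers 211.6, domestic pension funds' purchases of foreign equities 338.4, borrowing by resident firms from foreign banks 342.0; secondary income: official development assistance provided to other countries 36.5, contributions paid to international organisations 72.2, official foreign aid grants received (current) 75.9; capital account: sale of embassy land to a foreign government 23.2.)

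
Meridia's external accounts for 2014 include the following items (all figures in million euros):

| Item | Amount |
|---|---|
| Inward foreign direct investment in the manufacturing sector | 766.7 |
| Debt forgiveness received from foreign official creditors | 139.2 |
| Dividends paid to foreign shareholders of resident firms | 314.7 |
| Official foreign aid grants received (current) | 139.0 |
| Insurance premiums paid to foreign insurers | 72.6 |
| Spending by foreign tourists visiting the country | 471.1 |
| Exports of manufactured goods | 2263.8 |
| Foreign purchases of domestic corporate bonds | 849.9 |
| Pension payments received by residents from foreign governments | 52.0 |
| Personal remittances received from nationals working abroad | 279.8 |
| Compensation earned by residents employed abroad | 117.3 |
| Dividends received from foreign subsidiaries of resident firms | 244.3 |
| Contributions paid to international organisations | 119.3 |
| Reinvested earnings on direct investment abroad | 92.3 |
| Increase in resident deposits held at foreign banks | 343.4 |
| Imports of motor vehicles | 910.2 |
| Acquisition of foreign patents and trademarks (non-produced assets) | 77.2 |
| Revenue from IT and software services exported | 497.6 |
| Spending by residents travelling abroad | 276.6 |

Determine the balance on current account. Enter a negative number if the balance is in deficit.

2463.8

Goods: -910.2 + 2263.8 = 1353.6
Services: 471.1 + 497.6 - 276.6 - 72.6 = 619.5
Primary income: 244.3 + 92.3 - 314.7 + 117.3 = 139.2
Secondary income: 52.0 + 139.0 - 119.3 + 279.8 = 351.5
Current account = 1353.6 + 619.5 + 139.2 + 351.5 = 2463.8
(Excluded from the current account — financial account: inward foreign direct investment in the manufacturing sector 766.7, foreign purchases of domestic corporate bonds 849.9, increase in resident deposits held at foreign banks 343.4; capital account: debt forgiveness received from foreign official creditors 139.2, acquisition of foreign patents and trademarks (non-produced assets) 77.2.)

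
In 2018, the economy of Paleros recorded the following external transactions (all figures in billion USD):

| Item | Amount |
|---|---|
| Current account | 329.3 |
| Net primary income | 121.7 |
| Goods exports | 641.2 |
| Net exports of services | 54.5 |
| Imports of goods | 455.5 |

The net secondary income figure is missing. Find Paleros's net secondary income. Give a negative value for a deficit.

Current account = goods balance + services balance + net primary income + net secondary income
Sum of the known components = 361.9
Net secondary income = CA - (known components) = 329.3 - 361.9 = -32.6

-32.6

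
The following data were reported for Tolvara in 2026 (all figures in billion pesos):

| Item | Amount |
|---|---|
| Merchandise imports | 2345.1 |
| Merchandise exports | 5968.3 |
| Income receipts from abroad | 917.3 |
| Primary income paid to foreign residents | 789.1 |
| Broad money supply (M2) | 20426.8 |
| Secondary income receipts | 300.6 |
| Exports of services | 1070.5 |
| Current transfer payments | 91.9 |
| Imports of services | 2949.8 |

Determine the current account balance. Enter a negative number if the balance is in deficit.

Goods balance = 5968.3 - 2345.1 = 3623.2
Services balance = 1070.5 - 2949.8 = -1879.3
Trade balance (goods + services) = 3623.2 + (-1879.3) = 1743.9
Net primary income = 917.3 - 789.1 = 128.2
Net secondary income = 300.6 - 91.9 = 208.7
Current account = 1743.9 + 128.2 + 208.7 = 2080.8

2080.8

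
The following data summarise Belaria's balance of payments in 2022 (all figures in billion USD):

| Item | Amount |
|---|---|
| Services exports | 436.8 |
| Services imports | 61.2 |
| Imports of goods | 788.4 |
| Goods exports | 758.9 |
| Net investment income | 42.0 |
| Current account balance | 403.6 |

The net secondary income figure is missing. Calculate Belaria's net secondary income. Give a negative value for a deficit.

Current account = goods balance + services balance + net primary income + net secondary income
Sum of the known components = 388.1
Net secondary income = CA - (known components) = 403.6 - 388.1 = 15.5

15.5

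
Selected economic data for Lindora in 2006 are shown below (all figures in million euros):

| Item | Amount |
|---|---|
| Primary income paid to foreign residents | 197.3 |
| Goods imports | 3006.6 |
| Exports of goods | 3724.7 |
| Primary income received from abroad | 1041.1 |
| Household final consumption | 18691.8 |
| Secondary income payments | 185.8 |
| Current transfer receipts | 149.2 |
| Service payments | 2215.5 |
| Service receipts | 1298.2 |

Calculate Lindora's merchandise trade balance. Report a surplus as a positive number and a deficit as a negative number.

718.1

Goods balance = 3724.7 - 3006.6 = 718.1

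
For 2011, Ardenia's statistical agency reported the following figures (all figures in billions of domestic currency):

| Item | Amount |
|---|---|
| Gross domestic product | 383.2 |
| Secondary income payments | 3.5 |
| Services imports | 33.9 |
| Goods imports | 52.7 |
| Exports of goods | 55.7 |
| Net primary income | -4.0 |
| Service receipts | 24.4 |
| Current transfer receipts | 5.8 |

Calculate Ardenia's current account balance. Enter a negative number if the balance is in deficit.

-8.2

Goods balance = 55.7 - 52.7 = 3.0
Services balance = 24.4 - 33.9 = -9.5
Trade balance (goods + services) = 3.0 + (-9.5) = -6.5
Net primary income = -4.0
Net secondary income = 5.8 - 3.5 = 2.3
Current account = -6.5 + (-4.0) + 2.3 = -8.2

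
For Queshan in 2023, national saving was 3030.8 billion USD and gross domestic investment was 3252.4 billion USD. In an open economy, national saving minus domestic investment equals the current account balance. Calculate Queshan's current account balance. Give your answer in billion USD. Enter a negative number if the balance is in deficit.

S - I = CA (net lending to the rest of the world).
CA = S - I = 3030.8 - 3252.4 = -221.6

-221.6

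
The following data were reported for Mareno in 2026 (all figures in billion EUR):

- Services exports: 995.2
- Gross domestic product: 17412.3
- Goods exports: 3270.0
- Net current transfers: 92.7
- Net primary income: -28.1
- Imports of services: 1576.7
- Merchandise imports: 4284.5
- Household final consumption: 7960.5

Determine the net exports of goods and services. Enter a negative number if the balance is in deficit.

Goods balance = 3270.0 - 4284.5 = -1014.5
Services balance = 995.2 - 1576.7 = -581.5
Trade balance (goods + services) = -1014.5 + (-581.5) = -1596.0

-1596.0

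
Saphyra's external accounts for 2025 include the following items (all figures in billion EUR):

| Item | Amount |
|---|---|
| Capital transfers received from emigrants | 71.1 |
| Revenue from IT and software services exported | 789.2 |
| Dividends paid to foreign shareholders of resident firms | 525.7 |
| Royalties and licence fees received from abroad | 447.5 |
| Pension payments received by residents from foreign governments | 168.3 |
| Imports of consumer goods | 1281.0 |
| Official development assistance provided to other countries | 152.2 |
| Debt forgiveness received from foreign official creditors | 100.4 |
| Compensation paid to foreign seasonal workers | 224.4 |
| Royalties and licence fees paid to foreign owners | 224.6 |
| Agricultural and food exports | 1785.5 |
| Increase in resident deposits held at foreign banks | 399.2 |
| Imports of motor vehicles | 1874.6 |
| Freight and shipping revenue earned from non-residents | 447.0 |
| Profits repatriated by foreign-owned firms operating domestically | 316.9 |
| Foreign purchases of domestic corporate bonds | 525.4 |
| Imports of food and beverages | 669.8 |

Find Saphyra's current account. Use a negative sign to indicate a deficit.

Goods: -669.8 + 1785.5 - 1281.0 - 1874.6 = -2039.9
Services: 447.5 + 789.2 - 224.6 + 447.0 = 1459.1
Primary income: -224.4 - 316.9 - 525.7 = -1067.0
Secondary income: 168.3 - 152.2 = 16.1
Current account = (-2039.9) + 1459.1 + (-1067.0) + 16.1 = -1631.7
(Excluded from the current account — capital account: capital transfers received from emigrants 71.1, debt forgiveness received from foreign official creditors 100.4; financial account: increase in resident deposits held at foreign banks 399.2, foreign purchases of domestic corporate bonds 525.4.)

-1631.7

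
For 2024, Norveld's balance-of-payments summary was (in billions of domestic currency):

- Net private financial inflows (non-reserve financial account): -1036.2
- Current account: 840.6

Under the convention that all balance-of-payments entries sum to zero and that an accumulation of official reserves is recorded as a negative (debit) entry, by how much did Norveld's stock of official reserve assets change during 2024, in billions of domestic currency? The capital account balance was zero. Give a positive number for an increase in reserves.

Official reserve transactions balance = -(840.6 + (-1036.2)) = 195.6
An accumulation of reserves is recorded as a debit (negative entry), so the change in the stock of reserves is the negative of that balance.
Change in official reserves = -(195.6) = -195.6

-195.6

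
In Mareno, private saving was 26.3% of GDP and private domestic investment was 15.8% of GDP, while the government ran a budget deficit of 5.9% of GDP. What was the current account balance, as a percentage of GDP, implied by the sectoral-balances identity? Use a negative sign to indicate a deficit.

4.6

By the sectoral-balances identity, CA = (S_private - I) + (T - G).
Private balance = 26.3 - 15.8 = 10.5
Government balance (T - G) = -5.9
CA = 10.5 + (-5.9) = 4.6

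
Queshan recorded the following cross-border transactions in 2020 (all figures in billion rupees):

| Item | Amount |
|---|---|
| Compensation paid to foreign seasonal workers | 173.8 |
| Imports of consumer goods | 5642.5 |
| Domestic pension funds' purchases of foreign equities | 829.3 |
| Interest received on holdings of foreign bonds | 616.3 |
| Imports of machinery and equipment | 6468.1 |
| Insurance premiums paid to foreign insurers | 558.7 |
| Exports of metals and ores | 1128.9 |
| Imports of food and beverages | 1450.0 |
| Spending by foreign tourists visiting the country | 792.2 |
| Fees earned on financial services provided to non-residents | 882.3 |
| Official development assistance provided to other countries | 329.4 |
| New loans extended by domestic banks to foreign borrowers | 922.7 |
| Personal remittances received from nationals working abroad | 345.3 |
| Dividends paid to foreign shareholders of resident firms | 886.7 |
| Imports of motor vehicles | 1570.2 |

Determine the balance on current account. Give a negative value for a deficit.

Goods: -1570.2 - 6468.1 - 1450.0 - 5642.5 + 1128.9 = -14001.9
Services: -558.7 + 792.2 + 882.3 = 1115.8
Primary income: 616.3 - 173.8 - 886.7 = -444.2
Secondary income: 345.3 - 329.4 = 15.9
Current account = (-14001.9) + 1115.8 + (-444.2) + 15.9 = -13314.4
(Excluded from the current account — financial account: domestic pension funds' purchases of foreign equities 829.3, new loans extended by domestic banks to foreign borrowers 922.7.)

-13314.4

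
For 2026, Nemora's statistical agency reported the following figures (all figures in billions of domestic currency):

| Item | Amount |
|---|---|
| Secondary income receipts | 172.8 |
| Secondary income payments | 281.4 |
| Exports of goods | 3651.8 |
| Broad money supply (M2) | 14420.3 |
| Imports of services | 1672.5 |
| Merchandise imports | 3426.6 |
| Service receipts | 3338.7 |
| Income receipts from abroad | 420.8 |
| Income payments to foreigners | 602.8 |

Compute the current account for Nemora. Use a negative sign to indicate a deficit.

1600.8

Goods balance = 3651.8 - 3426.6 = 225.2
Services balance = 3338.7 - 1672.5 = 1666.2
Trade balance (goods + services) = 225.2 + 1666.2 = 1891.4
Net primary income = 420.8 - 602.8 = -182.0
Net secondary income = 172.8 - 281.4 = -108.6
Current account = 1891.4 + (-182.0) + (-108.6) = 1600.8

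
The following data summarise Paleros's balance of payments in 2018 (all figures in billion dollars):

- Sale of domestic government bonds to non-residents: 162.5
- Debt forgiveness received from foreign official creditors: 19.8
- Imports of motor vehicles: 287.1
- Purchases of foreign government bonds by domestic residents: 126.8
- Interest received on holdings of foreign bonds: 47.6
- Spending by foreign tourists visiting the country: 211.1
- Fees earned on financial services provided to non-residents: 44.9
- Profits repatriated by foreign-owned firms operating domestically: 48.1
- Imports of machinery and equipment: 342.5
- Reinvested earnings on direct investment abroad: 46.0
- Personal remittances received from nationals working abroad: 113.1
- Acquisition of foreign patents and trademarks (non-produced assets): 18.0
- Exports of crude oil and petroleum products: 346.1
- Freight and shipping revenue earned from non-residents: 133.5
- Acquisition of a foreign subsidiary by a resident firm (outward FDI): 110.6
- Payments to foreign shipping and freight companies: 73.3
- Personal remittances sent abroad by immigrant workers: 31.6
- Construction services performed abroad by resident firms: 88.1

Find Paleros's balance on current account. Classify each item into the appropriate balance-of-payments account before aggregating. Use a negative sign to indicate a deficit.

Goods: -287.1 + 346.1 - 342.5 = -283.5
Services: -73.3 + 133.5 + 44.9 + 211.1 + 88.1 = 404.3
Primary income: 47.6 + 46.0 - 48.1 = 45.5
Secondary income: -31.6 + 113.1 = 81.5
Current account = (-283.5) + 404.3 + 45.5 + 81.5 = 247.8
(Excluded from the current account — financial account: sale of domestic government bonds to non-residents 162.5, purchases of foreign government bonds by domestic residents 126.8, acquisition of a foreign subsidiary by a resident firm (outward FDI) 110.6; capital account: debt forgiveness received from foreign official creditors 19.8, acquisition of foreign patents and trademarks (non-produced assets) 18.0.)

247.8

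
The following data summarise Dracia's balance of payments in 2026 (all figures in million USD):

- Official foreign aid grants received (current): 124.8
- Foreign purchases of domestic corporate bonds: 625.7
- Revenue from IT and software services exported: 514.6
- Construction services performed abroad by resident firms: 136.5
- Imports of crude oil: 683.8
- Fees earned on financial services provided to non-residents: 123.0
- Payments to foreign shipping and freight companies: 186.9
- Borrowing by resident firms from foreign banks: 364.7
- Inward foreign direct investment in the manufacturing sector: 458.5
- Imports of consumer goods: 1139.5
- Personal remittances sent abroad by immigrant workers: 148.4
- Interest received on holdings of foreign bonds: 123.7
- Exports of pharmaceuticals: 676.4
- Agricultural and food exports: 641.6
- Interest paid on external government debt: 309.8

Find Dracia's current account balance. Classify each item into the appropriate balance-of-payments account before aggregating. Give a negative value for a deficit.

Goods: 676.4 + 641.6 - 683.8 - 1139.5 = -505.3
Services: 514.6 - 186.9 + 136.5 + 123.0 = 587.2
Primary income: -309.8 + 123.7 = -186.1
Secondary income: 124.8 - 148.4 = -23.6
Current account = (-505.3) + 587.2 + (-186.1) + (-23.6) = -127.8
(Excluded from the current account — financial account: foreign purchases of domestic corporate bonds 625.7, borrowing by resident firms from foreign banks 364.7, inward foreign direct investment in the manufacturing sector 458.5.)

-127.8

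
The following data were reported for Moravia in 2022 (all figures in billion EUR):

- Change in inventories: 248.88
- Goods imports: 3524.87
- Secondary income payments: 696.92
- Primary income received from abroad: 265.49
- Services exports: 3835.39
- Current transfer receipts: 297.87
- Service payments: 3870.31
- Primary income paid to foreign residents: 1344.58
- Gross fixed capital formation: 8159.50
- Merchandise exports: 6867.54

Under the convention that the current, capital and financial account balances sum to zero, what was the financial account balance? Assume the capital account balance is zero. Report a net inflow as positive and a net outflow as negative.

Goods balance = 6867.54 - 3524.87 = 3342.67
Services balance = 3835.39 - 3870.31 = -34.92
Trade balance (goods + services) = 3342.67 + (-34.92) = 3307.75
Net primary income = 265.49 - 1344.58 = -1079.09
Net secondary income = 297.87 - 696.92 = -399.05
Current account = 3307.75 + (-1079.09) + (-399.05) = 1829.61
Financial account = -(1829.61) = -1829.61

-1829.61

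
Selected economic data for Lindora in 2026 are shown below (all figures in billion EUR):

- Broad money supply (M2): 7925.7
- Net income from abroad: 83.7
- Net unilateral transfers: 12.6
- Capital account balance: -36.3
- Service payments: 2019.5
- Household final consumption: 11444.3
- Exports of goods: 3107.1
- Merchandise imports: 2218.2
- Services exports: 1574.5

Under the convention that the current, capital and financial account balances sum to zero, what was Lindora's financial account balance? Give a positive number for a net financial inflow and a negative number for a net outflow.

-503.9

Goods balance = 3107.1 - 2218.2 = 888.9
Services balance = 1574.5 - 2019.5 = -445.0
Trade balance (goods + services) = 888.9 + (-445.0) = 443.9
Net primary income = 83.7
Net secondary income = 12.6
Current account = 443.9 + 83.7 + 12.6 = 540.2
Financial account = -(540.2 + (-36.3)) = -503.9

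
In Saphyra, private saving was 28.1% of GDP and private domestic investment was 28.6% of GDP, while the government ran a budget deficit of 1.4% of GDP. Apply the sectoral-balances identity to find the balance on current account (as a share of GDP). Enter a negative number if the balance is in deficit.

By the sectoral-balances identity, CA = (S_private - I) + (T - G).
Private balance = 28.1 - 28.6 = -0.5
Government balance (T - G) = -1.4
CA = -0.5 + (-1.4) = -1.9

-1.9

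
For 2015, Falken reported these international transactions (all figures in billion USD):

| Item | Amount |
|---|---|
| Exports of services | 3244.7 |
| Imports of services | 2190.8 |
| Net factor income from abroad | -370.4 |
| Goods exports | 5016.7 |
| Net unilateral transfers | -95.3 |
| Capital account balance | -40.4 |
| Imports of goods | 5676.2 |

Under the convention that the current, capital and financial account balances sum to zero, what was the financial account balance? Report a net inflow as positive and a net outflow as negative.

Goods balance = 5016.7 - 5676.2 = -659.5
Services balance = 3244.7 - 2190.8 = 1053.9
Trade balance (goods + services) = -659.5 + 1053.9 = 394.4
Net primary income = -370.4
Net secondary income = -95.3
Current account = 394.4 + (-370.4) + (-95.3) = -71.3
Financial account = -(-71.3 + (-40.4)) = 111.7

111.7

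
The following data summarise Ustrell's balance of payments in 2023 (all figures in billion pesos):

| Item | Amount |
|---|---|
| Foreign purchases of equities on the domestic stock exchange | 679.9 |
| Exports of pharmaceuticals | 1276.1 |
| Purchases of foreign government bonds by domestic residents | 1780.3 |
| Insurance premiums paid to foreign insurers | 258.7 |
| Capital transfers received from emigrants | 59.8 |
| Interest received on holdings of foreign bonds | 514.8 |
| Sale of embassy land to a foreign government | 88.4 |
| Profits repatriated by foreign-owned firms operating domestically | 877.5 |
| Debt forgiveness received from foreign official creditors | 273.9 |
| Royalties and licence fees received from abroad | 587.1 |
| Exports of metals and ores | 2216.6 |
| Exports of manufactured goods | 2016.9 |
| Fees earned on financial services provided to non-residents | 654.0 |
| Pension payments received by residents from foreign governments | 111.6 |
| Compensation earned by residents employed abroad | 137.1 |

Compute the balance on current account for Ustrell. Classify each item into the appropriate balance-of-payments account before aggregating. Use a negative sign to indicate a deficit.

6378.0

Goods: 1276.1 + 2016.9 + 2216.6 = 5509.6
Services: 654.0 - 258.7 + 587.1 = 982.4
Primary income: -877.5 + 514.8 + 137.1 = -225.6
Secondary income: 111.6
Current account = 5509.6 + 982.4 + (-225.6) + 111.6 = 6378.0
(Excluded from the current account — financial account: foreign purchases of equities on the domestic stock exchange 679.9, purchases of foreign government bonds by domestic residents 1780.3; capital account: capital transfers received from emigrants 59.8, sale of embassy land to a foreign government 88.4, debt forgiveness received from foreign official creditors 273.9.)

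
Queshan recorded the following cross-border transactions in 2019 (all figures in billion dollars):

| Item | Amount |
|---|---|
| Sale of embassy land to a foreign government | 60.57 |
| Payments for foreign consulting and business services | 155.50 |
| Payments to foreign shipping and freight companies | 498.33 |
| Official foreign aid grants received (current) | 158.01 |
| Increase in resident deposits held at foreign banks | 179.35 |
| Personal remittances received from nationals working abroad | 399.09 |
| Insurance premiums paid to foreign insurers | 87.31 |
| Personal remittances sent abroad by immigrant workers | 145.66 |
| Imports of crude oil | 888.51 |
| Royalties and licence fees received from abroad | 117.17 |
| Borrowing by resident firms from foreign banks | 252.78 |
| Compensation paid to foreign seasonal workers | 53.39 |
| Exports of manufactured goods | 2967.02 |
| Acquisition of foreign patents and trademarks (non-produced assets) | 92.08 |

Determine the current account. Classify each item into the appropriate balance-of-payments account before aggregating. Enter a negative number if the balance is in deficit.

Goods: 2967.02 - 888.51 = 2078.51
Services: -87.31 - 498.33 + 117.17 - 155.50 = -623.97
Primary income: -53.39
Secondary income: -145.66 + 158.01 + 399.09 = 411.44
Current account = 2078.51 + (-623.97) + (-53.39) + 411.44 = 1812.59
(Excluded from the current account — capital account: sale of embassy land to a foreign government 60.57, acquisition of foreign patents and trademarks (non-produced assets) 92.08; financial account: increase in resident deposits held at foreign banks 179.35, borrowing by resident firms from foreign banks 252.78.)

1812.59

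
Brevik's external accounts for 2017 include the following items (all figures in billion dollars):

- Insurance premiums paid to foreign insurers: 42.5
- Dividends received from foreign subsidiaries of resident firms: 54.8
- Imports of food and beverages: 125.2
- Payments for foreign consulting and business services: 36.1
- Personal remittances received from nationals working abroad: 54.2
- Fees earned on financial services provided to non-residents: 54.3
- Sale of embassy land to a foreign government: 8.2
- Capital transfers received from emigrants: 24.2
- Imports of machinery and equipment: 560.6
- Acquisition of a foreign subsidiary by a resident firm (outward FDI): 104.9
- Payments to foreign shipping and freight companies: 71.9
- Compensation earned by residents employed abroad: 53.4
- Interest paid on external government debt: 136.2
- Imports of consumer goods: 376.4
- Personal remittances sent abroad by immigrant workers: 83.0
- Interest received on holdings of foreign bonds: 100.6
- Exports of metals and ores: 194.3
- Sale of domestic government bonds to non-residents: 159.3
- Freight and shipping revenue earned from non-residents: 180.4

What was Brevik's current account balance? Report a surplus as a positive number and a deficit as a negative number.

-739.9

Goods: -560.6 - 376.4 - 125.2 + 194.3 = -867.9
Services: -71.9 - 42.5 - 36.1 + 54.3 + 180.4 = 84.2
Primary income: 100.6 + 54.8 - 136.2 + 53.4 = 72.6
Secondary income: 54.2 - 83.0 = -28.8
Current account = (-867.9) + 84.2 + 72.6 + (-28.8) = -739.9
(Excluded from the current account — capital account: sale of embassy land to a foreign government 8.2, capital transfers received from emigrants 24.2; financial account: acquisition of a foreign subsidiary by a resident firm (outward FDI) 104.9, sale of domestic government bonds to non-residents 159.3.)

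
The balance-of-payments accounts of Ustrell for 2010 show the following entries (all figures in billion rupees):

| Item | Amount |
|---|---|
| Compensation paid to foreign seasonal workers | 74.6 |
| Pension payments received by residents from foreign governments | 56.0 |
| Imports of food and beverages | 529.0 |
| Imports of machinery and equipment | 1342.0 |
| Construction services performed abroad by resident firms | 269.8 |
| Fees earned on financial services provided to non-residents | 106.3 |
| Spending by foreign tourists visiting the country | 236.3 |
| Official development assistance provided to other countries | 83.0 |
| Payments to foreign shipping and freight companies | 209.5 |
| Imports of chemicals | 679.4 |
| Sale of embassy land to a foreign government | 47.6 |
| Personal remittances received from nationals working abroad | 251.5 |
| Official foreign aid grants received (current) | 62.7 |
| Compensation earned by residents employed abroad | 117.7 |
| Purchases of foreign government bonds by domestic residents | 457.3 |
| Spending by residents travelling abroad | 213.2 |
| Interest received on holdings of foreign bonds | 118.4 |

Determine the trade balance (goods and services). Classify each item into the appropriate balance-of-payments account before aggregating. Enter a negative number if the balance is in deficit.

Goods: -1342.0 - 529.0 - 679.4 = -2550.4
Services: -209.5 - 213.2 + 269.8 + 236.3 + 106.3 = 189.7
Trade balance = -2550.4 + 189.7 = -2360.7
(Excluded from the trade balance — primary income: compensation paid to foreign seasonal workers 74.6, compensation earned by residents employed abroad 117.7, interest received on holdings of foreign bonds 118.4; secondary income: pension payments received by residents from foreign governments 56.0, official development assistance provided to other countries 83.0, personal remittances received from nationals working abroad 251.5, official foreign aid grants received (current) 62.7; capital account: sale of embassy land to a foreign government 47.6; financial account: purchases of foreign government bonds by domestic residents 457.3.)

-2360.7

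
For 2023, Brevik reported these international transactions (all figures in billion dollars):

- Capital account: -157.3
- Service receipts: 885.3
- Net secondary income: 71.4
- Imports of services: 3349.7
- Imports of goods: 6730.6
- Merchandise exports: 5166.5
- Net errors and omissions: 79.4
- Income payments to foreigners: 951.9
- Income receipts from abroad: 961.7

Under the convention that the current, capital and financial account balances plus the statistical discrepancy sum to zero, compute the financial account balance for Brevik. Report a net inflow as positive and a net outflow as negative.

Goods balance = 5166.5 - 6730.6 = -1564.1
Services balance = 885.3 - 3349.7 = -2464.4
Trade balance (goods + services) = -1564.1 + (-2464.4) = -4028.5
Net primary income = 961.7 - 951.9 = 9.8
Net secondary income = 71.4
Current account = -4028.5 + 9.8 + 71.4 = -3947.3
Financial account = -(-3947.3 + (-157.3) + 79.4) = 4025.2

4025.2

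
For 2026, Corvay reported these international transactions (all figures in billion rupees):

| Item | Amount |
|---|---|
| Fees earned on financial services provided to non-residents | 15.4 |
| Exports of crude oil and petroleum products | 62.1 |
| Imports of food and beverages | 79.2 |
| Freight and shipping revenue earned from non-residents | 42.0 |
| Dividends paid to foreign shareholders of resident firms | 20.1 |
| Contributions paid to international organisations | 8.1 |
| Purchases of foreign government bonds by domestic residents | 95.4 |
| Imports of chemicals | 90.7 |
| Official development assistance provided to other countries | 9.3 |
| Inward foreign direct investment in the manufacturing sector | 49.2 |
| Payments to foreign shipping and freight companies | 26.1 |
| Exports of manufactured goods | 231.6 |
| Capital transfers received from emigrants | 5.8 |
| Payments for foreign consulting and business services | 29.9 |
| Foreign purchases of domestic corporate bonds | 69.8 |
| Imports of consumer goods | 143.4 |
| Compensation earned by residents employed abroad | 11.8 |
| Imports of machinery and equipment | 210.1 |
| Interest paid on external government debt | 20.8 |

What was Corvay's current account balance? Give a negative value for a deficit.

Goods: 231.6 - 143.4 - 90.7 - 79.2 - 210.1 + 62.1 = -229.7
Services: -26.1 + 42.0 - 29.9 + 15.4 = 1.4
Primary income: -20.1 + 11.8 - 20.8 = -29.1
Secondary income: -9.3 - 8.1 = -17.4
Current account = (-229.7) + 1.4 + (-29.1) + (-17.4) = -274.8
(Excluded from the current account — financial account: purchases of foreign government bonds by domestic residents 95.4, inward foreign direct investment in the manufacturing sector 49.2, foreign purchases of domestic corporate bonds 69.8; capital account: capital transfers received from emigrants 5.8.)

-274.8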